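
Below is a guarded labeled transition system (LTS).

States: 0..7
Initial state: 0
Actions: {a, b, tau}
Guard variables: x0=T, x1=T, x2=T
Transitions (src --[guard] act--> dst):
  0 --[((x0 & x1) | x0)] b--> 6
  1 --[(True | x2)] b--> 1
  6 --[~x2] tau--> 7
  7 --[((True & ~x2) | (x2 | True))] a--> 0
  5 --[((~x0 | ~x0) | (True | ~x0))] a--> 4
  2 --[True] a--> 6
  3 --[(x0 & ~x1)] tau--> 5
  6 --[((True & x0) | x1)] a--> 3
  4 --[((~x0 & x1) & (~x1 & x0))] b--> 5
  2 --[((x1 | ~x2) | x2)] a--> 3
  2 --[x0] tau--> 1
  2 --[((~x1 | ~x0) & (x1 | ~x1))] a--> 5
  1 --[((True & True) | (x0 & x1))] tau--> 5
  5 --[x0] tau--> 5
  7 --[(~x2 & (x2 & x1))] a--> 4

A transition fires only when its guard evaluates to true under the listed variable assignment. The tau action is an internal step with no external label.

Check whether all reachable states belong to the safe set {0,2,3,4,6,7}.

Answer: INVARIANT HOLDS

Working:
Inv-set: {0,2,3,4,6,7}
Reach set: {0,3,6}
  0: ✓
  3: ✓
  6: ✓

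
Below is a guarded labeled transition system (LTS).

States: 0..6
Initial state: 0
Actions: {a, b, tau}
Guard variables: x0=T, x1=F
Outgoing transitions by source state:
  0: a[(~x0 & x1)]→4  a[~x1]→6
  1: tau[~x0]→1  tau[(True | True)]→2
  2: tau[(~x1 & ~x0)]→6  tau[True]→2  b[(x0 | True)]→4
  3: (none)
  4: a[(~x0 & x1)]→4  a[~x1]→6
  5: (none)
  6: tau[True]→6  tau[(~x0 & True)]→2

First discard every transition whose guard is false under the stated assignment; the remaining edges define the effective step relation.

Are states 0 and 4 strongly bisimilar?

Refine partition for ~:
  round 0: {{0,1,2,3,4,5,6}}
  round 1: {{0,4},{1,6},{2},{3,5}}
  round 2: {{0,4},{1},{2},{3,5},{6}}
5 equivalence class(es) (converged in 3)
[0]={0,4}  [4]={0,4}

Answer: BISIMILAR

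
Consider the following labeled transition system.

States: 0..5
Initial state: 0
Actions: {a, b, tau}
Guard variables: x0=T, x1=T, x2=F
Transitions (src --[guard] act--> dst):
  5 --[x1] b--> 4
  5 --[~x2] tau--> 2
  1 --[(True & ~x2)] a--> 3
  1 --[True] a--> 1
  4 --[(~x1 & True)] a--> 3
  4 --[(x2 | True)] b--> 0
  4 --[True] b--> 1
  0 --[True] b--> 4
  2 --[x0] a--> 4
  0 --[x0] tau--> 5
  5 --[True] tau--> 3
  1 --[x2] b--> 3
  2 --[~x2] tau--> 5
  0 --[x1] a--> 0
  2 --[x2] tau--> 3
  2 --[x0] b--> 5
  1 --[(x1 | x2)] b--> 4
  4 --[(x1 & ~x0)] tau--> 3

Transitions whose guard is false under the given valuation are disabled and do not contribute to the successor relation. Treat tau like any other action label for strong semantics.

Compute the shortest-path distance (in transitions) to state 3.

Breadth-first toward 3:
  Layer 0: {0}
  Layer 1: {4,5}
  Layer 2: {1,2,3}
3 enters at depth 2; path tau·tau

Answer: 2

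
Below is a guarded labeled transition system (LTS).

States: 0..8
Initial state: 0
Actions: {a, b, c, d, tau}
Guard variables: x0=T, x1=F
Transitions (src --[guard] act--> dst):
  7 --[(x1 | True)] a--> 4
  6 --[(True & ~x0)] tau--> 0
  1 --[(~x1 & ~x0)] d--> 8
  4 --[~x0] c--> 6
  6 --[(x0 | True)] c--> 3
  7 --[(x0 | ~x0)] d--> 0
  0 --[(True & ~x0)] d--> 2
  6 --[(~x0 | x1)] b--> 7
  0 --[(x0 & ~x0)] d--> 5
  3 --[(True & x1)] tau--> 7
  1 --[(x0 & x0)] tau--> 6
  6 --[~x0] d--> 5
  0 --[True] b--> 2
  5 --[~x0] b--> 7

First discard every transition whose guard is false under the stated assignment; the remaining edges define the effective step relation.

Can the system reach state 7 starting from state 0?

Answer: UNREACHABLE

Trace:
After dropping false guards: 5 live edges.
L0 = {0}
L1 = {2}  total {0,2}
Reachable = {0,2}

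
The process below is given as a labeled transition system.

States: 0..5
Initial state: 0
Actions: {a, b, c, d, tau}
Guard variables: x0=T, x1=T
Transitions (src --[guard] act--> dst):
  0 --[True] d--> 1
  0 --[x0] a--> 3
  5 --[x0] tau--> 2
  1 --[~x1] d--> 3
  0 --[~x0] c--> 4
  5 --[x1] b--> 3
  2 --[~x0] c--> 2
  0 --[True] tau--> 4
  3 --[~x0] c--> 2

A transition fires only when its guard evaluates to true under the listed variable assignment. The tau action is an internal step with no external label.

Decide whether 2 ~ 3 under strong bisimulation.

Answer: BISIMILAR

Trace:
Bisimulation quotient by refinement:
  round 0: {{0,1,2,3,4,5}}
  round 1: {{0},{1,2,3,4},{5}}
3 equivalence class(es) (converged in 2)
2∈{1,2,3,4}, 3∈{1,2,3,4}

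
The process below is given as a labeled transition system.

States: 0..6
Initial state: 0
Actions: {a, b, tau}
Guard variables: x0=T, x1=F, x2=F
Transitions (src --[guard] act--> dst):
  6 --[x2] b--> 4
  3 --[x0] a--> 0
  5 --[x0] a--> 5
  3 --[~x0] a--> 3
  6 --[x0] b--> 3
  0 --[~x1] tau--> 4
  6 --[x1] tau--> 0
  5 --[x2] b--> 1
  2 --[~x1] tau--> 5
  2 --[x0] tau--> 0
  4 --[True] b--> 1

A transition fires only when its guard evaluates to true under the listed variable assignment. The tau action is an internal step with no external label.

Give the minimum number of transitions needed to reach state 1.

BFS to 1:
  Layer 0: {0}
  Layer 1: {4}
  Layer 2: {1}
first hit 1 at d=2 via tau·b

Answer: 2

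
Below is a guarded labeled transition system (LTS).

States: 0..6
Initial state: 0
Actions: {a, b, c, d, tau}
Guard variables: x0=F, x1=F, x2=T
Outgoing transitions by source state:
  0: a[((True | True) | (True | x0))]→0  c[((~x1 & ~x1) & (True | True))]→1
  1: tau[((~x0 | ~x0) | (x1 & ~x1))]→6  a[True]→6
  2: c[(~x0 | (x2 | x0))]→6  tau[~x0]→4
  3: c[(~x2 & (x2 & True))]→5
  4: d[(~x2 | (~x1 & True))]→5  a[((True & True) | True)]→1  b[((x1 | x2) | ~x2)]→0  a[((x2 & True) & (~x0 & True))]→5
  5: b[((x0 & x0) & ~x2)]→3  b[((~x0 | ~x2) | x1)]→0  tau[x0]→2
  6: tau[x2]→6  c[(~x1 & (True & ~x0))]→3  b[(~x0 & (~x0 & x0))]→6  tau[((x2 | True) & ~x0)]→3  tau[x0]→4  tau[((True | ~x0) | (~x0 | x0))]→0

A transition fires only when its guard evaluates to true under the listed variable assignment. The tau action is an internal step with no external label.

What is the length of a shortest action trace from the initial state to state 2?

BFS to 2:
  L0 = {0}
  L1 = {1}
  L2 = {6}
  L3 = {3}
2 never appears.

Answer: UNREACHABLE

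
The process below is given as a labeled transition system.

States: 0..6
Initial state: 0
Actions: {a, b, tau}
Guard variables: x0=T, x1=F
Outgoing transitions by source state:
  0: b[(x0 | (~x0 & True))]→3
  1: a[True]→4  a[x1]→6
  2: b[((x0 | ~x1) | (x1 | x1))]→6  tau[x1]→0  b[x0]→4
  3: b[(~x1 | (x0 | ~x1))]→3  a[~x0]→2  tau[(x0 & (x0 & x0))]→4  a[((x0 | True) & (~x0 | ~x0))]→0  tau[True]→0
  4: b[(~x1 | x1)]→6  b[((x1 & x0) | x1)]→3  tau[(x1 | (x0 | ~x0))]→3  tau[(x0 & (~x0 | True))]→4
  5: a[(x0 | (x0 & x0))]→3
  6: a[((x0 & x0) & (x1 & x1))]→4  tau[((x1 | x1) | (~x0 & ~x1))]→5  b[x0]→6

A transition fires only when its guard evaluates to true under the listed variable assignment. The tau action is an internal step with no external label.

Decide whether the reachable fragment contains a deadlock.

Answer: DEADLOCK-FREE

Working:
Reachable = {0,3,4,6}
  0: b→3  [1 out]
  3: b→3  tau→0  tau→4  [3 out]
  4: b→6  tau→3  tau→4  [3 out]
  6: b→6  [1 out]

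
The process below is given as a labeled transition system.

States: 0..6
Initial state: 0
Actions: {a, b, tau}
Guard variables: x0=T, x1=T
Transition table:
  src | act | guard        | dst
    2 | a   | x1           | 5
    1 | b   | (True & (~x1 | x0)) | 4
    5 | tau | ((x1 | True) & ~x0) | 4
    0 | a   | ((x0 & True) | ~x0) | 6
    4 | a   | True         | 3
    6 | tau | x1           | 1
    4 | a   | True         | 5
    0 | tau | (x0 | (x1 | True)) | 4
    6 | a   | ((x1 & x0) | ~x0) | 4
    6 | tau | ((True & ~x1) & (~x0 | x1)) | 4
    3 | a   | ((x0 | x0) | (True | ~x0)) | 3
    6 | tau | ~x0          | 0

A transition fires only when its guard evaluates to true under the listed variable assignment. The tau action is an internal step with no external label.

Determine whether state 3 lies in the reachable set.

Answer: REACHABLE

Analysis:
After dropping false guards: 9 live edges.
L0 = {0}
L1 = {4,6}  cumulative {0,4,6}
L2 = {1,3,5}  cumulative {0,1,3,4,5,6}
Reach set: {0,1,3,4,5,6}
trace reaching 3: tau·a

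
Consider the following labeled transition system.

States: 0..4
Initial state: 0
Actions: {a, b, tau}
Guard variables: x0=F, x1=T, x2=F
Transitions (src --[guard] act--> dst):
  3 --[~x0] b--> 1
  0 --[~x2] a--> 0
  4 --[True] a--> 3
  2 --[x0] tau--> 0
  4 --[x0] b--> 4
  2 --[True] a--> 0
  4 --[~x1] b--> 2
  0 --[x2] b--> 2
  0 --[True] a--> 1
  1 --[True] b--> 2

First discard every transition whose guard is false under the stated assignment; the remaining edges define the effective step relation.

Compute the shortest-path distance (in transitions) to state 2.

Answer: 2

Analysis:
Breadth-first toward 2:
  Layer 0: {0}
  Layer 1: {1}
  Layer 2: {2}
first hit 2 at d=2 via a·b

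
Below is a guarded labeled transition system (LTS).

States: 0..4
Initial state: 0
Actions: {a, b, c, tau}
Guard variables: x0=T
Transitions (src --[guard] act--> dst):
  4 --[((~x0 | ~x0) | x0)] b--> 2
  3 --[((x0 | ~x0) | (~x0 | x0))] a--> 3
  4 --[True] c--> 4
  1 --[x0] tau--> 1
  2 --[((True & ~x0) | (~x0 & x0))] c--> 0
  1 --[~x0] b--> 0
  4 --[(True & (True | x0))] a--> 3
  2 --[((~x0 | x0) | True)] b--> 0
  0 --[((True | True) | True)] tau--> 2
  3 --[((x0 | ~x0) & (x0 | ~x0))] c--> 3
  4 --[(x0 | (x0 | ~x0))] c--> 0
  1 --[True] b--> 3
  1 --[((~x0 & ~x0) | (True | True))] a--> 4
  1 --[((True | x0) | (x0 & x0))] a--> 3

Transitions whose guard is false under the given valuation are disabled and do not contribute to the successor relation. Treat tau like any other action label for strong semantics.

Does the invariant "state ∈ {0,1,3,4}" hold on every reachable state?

Answer: INVARIANT VIOLATED at state 2

Trace:
Inv-set: {0,1,3,4}
R = {0,2}
  0: ok
  2: outside
counterexample path to 2: tau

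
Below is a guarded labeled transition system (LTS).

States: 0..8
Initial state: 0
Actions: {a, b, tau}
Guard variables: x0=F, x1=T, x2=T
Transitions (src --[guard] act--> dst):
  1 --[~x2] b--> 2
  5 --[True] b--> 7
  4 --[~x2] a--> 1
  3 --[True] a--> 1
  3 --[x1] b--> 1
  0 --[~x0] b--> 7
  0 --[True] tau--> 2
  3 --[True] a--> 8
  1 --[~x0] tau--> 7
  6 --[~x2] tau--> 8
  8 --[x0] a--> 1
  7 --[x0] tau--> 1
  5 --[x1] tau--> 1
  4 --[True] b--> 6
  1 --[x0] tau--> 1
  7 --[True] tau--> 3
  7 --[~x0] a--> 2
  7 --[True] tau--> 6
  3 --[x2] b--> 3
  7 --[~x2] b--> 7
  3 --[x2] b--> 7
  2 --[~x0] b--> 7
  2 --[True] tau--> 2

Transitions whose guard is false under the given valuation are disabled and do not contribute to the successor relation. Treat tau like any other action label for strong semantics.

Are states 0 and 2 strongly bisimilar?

Bisimulation quotient by refinement:
  round 0: {{0,1,2,3,4,5,6,7,8}}
  round 1: {{0,2,5},{1},{3},{4},{6,8},{7}}
  round 2: {{0,2},{1},{3},{4},{5},{6,8},{7}}
Fixed point at round 3; 7 class(es).
[0]={0,2}  [2]={0,2}

Answer: BISIMILAR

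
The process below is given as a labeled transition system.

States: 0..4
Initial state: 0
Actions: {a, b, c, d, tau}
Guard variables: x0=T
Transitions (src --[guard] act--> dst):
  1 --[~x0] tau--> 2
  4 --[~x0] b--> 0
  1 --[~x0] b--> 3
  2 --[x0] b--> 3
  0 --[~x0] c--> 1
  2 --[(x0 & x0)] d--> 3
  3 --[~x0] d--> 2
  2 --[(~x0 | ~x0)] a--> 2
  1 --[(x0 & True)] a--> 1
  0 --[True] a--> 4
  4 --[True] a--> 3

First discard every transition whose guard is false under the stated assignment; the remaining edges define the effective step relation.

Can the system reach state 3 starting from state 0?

Answer: REACHABLE

Analysis:
5 transition(s) survive guard evaluation.
Layer 0: {0}
Layer 1: {4}  cumulative {0,4}
Layer 2: {3}  cumulative {0,3,4}
Reachable = {0,3,4}
Path to 3: a·a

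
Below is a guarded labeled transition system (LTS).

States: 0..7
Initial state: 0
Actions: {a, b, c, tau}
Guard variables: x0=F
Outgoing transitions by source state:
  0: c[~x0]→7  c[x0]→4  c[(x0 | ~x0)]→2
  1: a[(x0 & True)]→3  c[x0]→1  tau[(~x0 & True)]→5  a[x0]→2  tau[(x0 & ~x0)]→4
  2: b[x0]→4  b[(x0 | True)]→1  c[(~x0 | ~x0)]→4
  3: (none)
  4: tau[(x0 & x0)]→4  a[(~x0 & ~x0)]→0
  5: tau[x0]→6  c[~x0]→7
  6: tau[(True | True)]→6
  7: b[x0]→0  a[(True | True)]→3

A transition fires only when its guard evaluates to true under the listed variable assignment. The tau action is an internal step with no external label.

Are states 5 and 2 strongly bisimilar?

Bisimulation quotient by refinement:
  round 0: {{0,1,2,3,4,5,6,7}}
  round 1: {{0,5},{1,6},{2},{3},{4,7}}
  round 2: {{0},{1},{2},{3},{4},{5},{6},{7}}
Fixed point at round 3; 8 class(es).
[5]={5}  [2]={2}

Answer: NOT BISIMILAR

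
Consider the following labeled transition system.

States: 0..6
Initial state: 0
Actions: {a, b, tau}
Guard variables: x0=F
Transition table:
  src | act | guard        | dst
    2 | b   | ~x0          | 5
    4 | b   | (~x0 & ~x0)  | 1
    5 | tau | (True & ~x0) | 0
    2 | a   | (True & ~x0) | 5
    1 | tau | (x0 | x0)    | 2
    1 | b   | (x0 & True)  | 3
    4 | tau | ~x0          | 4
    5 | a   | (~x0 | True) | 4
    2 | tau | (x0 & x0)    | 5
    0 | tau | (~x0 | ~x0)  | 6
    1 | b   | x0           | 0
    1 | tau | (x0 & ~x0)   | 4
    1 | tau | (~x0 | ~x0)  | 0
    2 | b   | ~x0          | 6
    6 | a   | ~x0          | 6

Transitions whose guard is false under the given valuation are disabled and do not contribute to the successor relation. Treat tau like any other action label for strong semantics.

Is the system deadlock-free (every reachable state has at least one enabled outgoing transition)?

Reach set: {0,6}
  0: tau→6  [1 out]
  6: a→6  [1 out]

Answer: DEADLOCK-FREE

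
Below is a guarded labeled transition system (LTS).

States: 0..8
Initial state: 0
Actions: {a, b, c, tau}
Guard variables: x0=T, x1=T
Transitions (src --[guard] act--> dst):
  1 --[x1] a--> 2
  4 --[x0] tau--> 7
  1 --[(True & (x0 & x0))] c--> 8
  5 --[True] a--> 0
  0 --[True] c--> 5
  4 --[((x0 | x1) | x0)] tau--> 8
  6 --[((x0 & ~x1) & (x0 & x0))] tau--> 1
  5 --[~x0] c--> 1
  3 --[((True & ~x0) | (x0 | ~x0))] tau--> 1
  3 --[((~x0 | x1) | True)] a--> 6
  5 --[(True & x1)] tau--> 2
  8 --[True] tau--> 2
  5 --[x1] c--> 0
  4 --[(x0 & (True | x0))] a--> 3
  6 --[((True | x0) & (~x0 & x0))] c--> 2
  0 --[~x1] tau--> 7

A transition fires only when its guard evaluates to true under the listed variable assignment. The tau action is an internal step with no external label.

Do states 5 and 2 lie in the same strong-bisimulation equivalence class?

Compute ~ classes (split until stable):
  P[0] = {{0,1,2,3,4,5,6,7,8}}
  P[1] = {{0},{1},{2,6,7},{3,4},{5},{8}}
  P[2] = {{0},{1},{2,6,7},{3},{4},{5},{8}}
7 equivalence class(es) (converged in 3)
class of 5: {5}; class of 2: {2,6,7}

Answer: NOT BISIMILAR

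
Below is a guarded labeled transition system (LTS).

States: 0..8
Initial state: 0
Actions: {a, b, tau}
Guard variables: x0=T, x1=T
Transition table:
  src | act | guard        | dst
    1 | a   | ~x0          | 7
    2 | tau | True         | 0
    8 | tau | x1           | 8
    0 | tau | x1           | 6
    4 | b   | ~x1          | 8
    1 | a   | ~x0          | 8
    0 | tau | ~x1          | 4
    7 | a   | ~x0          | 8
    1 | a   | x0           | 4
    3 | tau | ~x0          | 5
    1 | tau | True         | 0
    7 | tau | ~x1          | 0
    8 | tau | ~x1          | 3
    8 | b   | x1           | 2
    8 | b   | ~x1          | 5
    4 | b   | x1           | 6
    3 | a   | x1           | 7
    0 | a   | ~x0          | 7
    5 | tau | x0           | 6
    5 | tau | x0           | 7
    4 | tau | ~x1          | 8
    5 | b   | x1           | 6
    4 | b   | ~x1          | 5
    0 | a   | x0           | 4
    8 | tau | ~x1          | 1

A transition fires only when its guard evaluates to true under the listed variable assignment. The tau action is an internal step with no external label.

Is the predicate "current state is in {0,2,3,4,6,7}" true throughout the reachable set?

Safe = {0,2,3,4,6,7}
Reachable = {0,4,6}
  0: safe
  4: safe
  6: safe

Answer: INVARIANT HOLDS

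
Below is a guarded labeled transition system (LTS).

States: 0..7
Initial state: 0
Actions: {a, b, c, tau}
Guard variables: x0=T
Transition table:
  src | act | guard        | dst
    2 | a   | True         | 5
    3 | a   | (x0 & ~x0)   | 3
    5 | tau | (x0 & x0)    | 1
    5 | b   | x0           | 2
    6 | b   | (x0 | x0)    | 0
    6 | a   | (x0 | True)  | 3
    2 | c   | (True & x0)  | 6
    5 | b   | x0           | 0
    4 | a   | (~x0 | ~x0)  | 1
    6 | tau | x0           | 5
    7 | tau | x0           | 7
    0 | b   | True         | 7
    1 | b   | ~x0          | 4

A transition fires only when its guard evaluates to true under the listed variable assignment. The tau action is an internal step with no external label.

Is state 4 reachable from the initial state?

Answer: UNREACHABLE

Analysis:
After dropping false guards: 10 live edges.
Layer 0: {0}
Layer 1: {7}  total {0,7}
R = {0,7}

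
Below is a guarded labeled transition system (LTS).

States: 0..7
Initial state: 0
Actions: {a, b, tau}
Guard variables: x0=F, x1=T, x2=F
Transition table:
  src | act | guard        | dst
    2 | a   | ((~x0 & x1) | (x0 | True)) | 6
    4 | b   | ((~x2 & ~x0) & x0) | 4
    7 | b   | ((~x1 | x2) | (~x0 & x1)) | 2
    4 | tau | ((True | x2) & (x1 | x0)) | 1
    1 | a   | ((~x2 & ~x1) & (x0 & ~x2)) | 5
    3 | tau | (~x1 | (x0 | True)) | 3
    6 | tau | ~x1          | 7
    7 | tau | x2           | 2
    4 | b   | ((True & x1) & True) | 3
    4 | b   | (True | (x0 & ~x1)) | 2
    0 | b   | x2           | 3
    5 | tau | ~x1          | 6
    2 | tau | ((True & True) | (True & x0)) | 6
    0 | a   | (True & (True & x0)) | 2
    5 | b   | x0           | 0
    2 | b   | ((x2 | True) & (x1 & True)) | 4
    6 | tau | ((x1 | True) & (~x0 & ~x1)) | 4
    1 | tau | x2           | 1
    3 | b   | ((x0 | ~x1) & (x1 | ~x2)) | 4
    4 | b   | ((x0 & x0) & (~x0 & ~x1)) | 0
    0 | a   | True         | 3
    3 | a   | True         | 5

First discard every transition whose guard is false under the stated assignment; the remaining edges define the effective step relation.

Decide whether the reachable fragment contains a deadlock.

Answer: DEADLOCK at state 5

Trace:
Reach set: {0,3,5}
  0: a→3  [1 out]
  3: a→5  tau→3  [2 out]
  5: ∅  [no exit]
trace reaching 5: a·a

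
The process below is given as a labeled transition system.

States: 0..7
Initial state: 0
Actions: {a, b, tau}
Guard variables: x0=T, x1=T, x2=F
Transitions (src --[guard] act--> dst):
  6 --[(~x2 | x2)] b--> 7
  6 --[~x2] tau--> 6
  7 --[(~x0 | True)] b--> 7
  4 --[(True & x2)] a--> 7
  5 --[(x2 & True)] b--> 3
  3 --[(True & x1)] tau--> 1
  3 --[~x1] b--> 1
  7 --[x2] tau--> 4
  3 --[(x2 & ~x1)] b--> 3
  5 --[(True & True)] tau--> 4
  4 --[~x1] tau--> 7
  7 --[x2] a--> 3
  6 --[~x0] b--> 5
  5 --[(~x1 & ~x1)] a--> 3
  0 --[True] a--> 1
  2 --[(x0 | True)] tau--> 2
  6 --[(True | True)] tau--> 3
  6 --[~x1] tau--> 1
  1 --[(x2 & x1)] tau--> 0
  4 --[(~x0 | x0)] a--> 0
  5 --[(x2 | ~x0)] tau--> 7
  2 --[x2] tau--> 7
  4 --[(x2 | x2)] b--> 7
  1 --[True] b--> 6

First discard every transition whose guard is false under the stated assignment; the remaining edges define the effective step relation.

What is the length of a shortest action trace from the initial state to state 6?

Answer: 2

Analysis:
Layered search for 6:
  depth 0: {0}
  depth 1: {1}
  depth 2: {6}
first hit 6 at d=2 via a·b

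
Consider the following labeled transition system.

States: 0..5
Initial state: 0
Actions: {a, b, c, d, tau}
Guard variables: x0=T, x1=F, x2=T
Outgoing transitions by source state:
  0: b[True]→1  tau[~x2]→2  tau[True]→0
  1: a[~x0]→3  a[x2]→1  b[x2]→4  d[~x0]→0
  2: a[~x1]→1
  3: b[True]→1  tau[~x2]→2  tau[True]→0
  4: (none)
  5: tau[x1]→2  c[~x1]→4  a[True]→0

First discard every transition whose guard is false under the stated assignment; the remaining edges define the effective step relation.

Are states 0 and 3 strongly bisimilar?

Answer: BISIMILAR

Analysis:
Bisimulation quotient by refinement:
  P[0] = {{0,1,2,3,4,5}}
  P[1] = {{0,3},{1},{2},{4},{5}}
stable after 2 split(s): 5 block(s)
[0]={0,3}  [3]={0,3}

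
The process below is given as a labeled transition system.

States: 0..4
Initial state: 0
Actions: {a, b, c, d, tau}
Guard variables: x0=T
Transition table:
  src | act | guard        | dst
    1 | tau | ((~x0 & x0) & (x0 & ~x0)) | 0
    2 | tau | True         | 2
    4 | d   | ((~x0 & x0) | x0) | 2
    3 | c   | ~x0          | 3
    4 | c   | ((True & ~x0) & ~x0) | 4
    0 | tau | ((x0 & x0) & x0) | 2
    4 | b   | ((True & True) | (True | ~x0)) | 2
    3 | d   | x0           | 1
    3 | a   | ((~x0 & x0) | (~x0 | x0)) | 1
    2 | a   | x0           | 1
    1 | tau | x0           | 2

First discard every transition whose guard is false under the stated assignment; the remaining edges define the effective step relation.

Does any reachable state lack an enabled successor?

Reachable = {0,1,2}
  0: tau→2  [deg 1]
  1: tau→2  [deg 1]
  2: a→1  tau→2  [deg 2]

Answer: DEADLOCK-FREE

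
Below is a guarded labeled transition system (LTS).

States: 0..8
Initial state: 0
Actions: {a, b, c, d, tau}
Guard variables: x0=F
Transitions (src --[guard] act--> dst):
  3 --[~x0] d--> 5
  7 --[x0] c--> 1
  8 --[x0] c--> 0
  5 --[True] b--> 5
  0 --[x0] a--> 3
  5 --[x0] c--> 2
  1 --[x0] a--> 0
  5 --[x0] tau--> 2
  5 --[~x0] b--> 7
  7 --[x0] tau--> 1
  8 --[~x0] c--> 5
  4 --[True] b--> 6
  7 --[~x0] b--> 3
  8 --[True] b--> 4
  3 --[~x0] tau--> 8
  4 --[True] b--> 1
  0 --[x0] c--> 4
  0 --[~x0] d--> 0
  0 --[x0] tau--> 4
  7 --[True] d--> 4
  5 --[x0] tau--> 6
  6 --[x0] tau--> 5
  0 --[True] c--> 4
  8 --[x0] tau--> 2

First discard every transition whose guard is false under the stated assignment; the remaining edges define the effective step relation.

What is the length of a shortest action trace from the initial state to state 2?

Answer: UNREACHABLE

Trace:
Layered search for 2:
  depth 0: {0}
  depth 1: {4}
  depth 2: {1,6}
2 never appears.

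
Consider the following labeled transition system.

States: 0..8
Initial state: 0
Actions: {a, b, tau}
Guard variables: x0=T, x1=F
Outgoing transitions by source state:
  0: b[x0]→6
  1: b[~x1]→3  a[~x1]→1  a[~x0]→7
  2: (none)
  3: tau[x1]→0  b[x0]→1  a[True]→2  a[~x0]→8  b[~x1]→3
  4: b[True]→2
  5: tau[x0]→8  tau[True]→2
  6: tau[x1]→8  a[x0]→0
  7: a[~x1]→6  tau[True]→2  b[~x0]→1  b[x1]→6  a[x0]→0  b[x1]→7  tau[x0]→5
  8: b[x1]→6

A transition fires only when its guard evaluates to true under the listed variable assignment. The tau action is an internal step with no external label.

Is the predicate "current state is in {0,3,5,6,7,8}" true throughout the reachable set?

Safe = {0,3,5,6,7,8}
Reachable = {0,6}
  0: ✓
  6: ✓

Answer: INVARIANT HOLDS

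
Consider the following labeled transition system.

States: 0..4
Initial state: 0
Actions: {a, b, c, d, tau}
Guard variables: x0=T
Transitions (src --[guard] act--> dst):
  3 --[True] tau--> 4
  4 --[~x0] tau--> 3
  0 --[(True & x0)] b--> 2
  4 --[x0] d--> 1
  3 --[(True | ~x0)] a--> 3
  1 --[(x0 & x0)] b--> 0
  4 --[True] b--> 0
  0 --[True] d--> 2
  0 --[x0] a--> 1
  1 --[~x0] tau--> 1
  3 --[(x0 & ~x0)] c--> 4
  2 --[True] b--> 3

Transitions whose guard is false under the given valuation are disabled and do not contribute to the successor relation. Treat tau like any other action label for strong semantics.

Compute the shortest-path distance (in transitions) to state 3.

BFS to 3:
  Layer 0: {0}
  Layer 1: {1,2}
  Layer 2: {3}
3 enters at depth 2; path b·b

Answer: 2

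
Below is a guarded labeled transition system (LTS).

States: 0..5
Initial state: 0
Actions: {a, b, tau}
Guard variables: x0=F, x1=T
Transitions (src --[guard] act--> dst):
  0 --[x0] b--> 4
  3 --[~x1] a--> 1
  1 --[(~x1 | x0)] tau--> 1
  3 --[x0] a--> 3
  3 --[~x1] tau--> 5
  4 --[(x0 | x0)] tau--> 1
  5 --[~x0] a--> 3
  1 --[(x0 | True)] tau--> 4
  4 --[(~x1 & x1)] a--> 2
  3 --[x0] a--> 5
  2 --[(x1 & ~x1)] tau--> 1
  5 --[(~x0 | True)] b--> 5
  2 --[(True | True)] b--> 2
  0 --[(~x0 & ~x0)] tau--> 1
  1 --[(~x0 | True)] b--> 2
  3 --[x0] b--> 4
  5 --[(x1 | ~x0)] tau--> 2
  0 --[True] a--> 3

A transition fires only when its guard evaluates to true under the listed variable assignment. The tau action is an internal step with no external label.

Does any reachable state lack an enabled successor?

Reachable = {0,1,2,3,4}
  0: a→3  tau→1  [2 out]
  1: b→2  tau→4  [2 out]
  2: b→2  [1 out]
  3: ∅  [no exit]
  4: ∅  [no exit]
trace reaching 3: a

Answer: DEADLOCK at state 3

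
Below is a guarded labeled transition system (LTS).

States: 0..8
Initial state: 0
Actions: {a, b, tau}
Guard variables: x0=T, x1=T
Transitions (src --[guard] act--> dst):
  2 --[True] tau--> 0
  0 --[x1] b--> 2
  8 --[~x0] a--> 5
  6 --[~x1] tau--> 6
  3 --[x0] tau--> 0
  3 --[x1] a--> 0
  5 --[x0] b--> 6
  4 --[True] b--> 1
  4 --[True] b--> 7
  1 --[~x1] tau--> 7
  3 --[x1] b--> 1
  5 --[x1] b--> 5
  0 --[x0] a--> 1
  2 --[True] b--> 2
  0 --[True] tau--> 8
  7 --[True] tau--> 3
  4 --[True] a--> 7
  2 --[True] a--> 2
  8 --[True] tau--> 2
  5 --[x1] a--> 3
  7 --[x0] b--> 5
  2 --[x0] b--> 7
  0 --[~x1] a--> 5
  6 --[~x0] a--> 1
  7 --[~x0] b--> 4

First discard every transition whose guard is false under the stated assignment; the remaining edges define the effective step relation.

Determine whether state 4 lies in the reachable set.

Answer: UNREACHABLE

Trace:
After dropping false guards: 19 live edges.
L0 = {0}
L1 = {1,2,8}  total {0,1,2,8}
L2 = {7}  total {0,1,2,7,8}
L3 = {3,5}  total {0,1,2,3,5,7,8}
L4 = {6}  total {0,1,2,3,5,6,7,8}
R = {0,1,2,3,5,6,7,8}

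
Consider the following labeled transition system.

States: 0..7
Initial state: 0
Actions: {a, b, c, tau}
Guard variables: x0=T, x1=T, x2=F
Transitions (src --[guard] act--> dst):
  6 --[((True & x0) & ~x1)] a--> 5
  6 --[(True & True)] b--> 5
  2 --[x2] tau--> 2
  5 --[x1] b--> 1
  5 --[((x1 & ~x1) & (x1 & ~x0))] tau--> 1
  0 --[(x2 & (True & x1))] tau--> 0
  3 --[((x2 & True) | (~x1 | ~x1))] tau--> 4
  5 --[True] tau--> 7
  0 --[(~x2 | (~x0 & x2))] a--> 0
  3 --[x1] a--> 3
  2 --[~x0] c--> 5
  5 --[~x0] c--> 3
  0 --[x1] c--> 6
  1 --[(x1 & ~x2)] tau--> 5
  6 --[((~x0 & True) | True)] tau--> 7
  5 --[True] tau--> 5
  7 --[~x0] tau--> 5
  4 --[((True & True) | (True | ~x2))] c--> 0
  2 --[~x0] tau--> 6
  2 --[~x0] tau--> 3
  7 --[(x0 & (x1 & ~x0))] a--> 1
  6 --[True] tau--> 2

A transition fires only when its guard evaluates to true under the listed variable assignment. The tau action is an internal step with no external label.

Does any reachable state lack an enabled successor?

Answer: DEADLOCK at state 2

Trace:
Reach set: {0,1,2,5,6,7}
  0: a→0  c→6  [deg 2]
  1: tau→5  [deg 1]
  2: ∅  [no exit]
  5: b→1  tau→5  tau→7  [deg 3]
  6: b→5  tau→2  tau→7  [deg 3]
  7: ∅  [no exit]
witness 2: c·tau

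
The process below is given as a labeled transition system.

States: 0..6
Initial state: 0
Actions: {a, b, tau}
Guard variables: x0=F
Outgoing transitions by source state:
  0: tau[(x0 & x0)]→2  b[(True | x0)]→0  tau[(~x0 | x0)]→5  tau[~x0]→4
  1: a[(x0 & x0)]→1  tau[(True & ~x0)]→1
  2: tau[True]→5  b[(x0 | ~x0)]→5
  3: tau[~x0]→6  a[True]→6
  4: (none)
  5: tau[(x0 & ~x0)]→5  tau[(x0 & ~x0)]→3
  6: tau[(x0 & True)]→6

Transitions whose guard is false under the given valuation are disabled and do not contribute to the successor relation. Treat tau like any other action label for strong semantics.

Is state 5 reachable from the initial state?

Answer: REACHABLE

Analysis:
8 transition(s) survive guard evaluation.
L0 = {0}
L1 = {4,5}  now seen {0,4,5}
R = {0,4,5}
witness 5: tau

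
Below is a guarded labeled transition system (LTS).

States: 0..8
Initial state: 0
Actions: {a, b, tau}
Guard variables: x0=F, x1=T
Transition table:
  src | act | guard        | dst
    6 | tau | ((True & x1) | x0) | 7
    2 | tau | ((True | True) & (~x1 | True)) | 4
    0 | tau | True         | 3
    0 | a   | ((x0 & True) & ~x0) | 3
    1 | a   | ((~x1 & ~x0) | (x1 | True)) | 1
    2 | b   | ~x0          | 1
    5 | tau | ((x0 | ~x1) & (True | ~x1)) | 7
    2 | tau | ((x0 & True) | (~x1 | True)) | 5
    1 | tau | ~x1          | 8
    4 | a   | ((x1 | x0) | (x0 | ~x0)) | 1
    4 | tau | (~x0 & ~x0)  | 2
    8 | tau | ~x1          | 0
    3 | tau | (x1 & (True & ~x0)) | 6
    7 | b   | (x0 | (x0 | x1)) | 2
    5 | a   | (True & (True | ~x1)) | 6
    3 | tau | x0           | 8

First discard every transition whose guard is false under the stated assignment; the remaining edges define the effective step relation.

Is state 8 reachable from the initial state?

11 transition(s) survive guard evaluation.
Layer 0: {0}
Layer 1: {3}  total {0,3}
Layer 2: {6}  total {0,3,6}
Layer 3: {7}  total {0,3,6,7}
Layer 4: {2}  total {0,2,3,6,7}
Layer 5: {1,4,5}  total {0,1,2,3,4,5,6,7}
Reachable = {0,1,2,3,4,5,6,7}

Answer: UNREACHABLE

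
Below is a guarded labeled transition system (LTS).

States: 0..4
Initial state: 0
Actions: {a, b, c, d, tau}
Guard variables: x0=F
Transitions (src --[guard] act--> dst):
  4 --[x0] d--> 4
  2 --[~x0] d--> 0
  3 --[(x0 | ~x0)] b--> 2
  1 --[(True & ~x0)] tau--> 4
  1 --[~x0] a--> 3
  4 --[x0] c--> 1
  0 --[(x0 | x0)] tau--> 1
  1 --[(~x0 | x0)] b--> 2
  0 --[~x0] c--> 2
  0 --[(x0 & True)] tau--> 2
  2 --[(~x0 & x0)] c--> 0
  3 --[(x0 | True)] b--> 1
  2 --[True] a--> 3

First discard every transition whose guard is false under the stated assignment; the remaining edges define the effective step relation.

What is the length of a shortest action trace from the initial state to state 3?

Answer: 2

Analysis:
BFS to 3:
  L0 = {0}
  L1 = {2}
  L2 = {3}
3 enters at depth 2; path c·a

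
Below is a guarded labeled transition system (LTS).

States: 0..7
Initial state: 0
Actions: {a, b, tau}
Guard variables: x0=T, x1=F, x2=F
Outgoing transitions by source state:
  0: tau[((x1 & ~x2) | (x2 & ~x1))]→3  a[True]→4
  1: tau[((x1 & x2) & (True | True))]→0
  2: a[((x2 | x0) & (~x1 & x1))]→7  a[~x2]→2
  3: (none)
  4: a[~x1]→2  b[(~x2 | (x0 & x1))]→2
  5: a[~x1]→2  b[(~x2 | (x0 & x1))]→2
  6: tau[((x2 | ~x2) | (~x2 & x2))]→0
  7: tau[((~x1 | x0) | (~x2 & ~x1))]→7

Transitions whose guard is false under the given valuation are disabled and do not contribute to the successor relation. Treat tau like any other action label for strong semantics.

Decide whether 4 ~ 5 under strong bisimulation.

Answer: BISIMILAR

Trace:
Compute ~ classes (split until stable):
  π0 = {{0,1,2,3,4,5,6,7}}
  π1 = {{0,2},{1,3},{4,5},{6,7}}
  π2 = {{0},{1,3},{2},{4,5},{6},{7}}
6 equivalence class(es) (converged in 3)
[4]={4,5}  [5]={4,5}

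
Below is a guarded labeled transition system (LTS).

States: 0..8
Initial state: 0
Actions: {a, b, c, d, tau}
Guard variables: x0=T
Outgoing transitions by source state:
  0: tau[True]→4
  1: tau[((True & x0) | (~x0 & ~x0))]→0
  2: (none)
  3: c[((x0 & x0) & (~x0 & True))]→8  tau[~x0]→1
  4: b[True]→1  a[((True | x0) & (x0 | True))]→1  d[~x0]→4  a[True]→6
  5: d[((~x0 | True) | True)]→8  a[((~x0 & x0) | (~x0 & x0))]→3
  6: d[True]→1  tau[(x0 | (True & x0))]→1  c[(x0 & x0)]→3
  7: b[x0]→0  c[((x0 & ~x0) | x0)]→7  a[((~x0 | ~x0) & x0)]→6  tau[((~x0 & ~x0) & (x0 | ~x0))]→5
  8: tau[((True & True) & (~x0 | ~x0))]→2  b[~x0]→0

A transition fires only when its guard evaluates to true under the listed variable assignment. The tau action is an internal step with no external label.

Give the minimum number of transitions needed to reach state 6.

Answer: 2

Analysis:
Layered search for 6:
  Layer 0: {0}
  Layer 1: {4}
  Layer 2: {1,6}
depth(6)=2, e.g. tau·a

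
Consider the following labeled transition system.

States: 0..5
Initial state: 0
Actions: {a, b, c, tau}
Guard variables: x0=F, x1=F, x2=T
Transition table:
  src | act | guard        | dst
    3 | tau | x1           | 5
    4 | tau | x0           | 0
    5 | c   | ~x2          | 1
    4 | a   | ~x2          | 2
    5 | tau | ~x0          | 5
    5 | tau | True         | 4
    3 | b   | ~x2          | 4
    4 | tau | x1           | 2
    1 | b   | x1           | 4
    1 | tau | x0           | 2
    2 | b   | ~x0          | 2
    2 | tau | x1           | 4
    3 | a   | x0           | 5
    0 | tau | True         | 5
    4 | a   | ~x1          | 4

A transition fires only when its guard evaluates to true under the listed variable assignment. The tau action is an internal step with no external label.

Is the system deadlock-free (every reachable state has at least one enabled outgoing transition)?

Answer: DEADLOCK-FREE

Analysis:
R = {0,4,5}
  0: tau→5  [deg 1]
  4: a→4  [deg 1]
  5: tau→4  tau→5  [deg 2]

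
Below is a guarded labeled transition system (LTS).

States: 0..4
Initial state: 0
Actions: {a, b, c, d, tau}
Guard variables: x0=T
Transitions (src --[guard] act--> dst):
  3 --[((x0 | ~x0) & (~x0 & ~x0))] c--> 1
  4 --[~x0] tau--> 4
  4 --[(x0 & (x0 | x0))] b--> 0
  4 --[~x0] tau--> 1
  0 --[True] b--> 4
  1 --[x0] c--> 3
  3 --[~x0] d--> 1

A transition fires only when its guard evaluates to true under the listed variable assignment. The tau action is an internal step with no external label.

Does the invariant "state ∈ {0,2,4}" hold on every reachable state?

Safe = {0,2,4}
Reachable = {0,4}
  0: safe
  4: safe

Answer: INVARIANT HOLDS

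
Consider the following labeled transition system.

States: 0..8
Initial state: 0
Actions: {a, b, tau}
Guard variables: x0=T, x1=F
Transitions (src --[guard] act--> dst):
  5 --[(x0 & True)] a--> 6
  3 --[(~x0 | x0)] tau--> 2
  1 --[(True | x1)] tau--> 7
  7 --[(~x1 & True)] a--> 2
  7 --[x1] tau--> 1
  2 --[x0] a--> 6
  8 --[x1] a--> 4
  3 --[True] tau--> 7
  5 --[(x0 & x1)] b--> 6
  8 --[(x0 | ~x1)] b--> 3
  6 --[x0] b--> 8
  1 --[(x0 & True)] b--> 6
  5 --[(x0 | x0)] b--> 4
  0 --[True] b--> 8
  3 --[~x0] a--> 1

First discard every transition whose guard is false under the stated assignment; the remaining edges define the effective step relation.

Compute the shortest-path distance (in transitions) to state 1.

BFS to 1:
  Layer 0: {0}
  Layer 1: {8}
  Layer 2: {3}
  Layer 3: {2,7}
  Layer 4: {6}
1 never appears.

Answer: UNREACHABLE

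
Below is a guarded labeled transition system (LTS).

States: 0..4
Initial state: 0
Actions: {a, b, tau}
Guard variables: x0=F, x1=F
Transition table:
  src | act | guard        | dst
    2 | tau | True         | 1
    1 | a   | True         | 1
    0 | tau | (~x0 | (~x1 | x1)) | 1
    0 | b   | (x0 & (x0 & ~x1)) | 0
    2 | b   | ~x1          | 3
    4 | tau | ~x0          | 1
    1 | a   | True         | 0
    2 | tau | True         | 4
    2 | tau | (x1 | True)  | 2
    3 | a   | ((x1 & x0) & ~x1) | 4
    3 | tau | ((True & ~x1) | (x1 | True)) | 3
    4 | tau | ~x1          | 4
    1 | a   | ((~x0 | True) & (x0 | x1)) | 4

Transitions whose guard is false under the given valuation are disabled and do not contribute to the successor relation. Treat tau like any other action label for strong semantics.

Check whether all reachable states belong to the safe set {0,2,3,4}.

Answer: INVARIANT VIOLATED at state 1

Trace:
Inv-set: {0,2,3,4}
R = {0,1}
  0: ✓
  1: ✗ unsafe
witness against invariant: tau → 1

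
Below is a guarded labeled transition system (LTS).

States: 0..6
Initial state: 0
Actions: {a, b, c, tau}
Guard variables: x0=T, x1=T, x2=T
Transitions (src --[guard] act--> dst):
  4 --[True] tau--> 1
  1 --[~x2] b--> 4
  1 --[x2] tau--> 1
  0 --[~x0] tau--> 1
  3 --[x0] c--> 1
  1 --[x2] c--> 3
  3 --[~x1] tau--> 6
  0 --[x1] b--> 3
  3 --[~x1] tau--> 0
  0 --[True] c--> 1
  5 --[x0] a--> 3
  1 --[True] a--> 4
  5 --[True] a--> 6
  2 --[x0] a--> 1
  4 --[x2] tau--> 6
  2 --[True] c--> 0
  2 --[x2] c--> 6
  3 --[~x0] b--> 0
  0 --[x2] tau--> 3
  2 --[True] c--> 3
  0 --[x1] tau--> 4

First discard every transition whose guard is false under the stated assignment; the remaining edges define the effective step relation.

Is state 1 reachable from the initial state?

Answer: REACHABLE

Working:
Guard filter leaves 16 enabled edge(s).
Layer 0: {0}
Layer 1: {1,3,4}  cumulative {0,1,3,4}
Layer 2: {6}  cumulative {0,1,3,4,6}
R = {0,1,3,4,6}
trace reaching 1: c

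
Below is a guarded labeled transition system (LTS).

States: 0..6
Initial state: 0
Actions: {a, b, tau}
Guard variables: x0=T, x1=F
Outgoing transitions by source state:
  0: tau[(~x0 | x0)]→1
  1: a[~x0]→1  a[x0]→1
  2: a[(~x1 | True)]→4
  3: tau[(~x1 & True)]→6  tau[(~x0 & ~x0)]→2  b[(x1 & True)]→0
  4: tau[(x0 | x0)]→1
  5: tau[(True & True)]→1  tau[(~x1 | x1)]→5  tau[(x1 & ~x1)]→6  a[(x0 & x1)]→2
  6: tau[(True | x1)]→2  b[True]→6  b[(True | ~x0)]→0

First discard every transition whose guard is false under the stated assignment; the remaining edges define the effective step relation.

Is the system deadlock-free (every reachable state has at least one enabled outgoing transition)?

Answer: DEADLOCK-FREE

Analysis:
R = {0,1}
  0: tau→1  [1 out]
  1: a→1  [1 out]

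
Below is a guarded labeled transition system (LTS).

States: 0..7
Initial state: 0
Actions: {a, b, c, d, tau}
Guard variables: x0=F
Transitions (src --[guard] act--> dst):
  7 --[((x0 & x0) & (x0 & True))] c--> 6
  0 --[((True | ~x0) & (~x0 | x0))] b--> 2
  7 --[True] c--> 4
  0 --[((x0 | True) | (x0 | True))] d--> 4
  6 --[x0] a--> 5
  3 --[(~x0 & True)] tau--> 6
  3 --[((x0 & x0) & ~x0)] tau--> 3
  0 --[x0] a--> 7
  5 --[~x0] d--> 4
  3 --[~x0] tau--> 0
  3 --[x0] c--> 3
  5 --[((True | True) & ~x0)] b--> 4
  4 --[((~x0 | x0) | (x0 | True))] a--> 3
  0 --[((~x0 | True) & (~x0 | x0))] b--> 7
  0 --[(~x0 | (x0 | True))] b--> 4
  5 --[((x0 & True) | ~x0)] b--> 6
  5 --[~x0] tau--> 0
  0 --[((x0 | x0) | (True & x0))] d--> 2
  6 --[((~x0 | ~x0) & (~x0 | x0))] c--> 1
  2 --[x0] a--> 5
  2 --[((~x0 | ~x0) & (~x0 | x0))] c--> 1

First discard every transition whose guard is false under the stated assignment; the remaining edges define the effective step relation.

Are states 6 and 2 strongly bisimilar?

Bisimulation quotient by refinement:
  π0 = {{0,1,2,3,4,5,6,7}}
  π1 = {{0},{1},{2,6,7},{3},{4},{5}}
  π2 = {{0},{1},{2,6},{3},{4},{5},{7}}
7 equivalence class(es) (converged in 3)
class of 6: {2,6}; class of 2: {2,6}

Answer: BISIMILAR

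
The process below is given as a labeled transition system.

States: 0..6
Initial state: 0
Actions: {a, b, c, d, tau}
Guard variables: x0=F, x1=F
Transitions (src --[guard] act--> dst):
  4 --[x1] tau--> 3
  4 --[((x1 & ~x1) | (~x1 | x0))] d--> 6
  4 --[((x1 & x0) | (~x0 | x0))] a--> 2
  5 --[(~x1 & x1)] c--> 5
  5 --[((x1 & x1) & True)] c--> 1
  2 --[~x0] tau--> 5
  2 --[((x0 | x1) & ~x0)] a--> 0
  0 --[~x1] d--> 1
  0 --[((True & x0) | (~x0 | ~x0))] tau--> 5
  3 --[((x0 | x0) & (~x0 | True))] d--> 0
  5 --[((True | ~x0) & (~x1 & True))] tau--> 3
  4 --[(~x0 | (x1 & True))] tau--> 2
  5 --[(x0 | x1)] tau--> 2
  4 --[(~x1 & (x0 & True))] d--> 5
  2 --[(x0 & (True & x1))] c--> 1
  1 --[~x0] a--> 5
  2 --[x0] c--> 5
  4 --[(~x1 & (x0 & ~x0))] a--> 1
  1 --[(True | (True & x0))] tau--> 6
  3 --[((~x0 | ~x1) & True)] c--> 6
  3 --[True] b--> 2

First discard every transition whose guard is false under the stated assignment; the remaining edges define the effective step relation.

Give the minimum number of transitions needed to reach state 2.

Answer: 3

Analysis:
Breadth-first toward 2:
  depth 0: {0}
  depth 1: {1,5}
  depth 2: {3,6}
  depth 3: {2}
first hit 2 at d=3 via tau·tau·b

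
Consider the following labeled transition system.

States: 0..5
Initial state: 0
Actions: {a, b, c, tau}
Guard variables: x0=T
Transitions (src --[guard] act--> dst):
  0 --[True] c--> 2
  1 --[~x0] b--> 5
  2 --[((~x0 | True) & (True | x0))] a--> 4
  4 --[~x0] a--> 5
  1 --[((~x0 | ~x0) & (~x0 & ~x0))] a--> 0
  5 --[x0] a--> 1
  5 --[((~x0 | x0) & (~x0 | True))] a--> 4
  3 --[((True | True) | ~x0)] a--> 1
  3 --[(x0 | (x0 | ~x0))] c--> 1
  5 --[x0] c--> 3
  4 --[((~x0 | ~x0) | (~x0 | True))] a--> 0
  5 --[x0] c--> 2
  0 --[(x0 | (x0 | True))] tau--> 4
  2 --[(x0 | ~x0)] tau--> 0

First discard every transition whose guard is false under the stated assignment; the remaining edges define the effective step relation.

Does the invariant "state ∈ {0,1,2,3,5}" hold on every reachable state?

Answer: INVARIANT VIOLATED at state 4

Working:
Safe = {0,1,2,3,5}
Reach set: {0,2,4}
  0: safe
  2: safe
  4: VIOLATES
witness against invariant: tau → 4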